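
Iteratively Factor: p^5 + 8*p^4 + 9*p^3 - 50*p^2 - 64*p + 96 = (p - 1)*(p^4 + 9*p^3 + 18*p^2 - 32*p - 96) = (p - 1)*(p + 4)*(p^3 + 5*p^2 - 2*p - 24) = (p - 1)*(p + 4)^2*(p^2 + p - 6) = (p - 2)*(p - 1)*(p + 4)^2*(p + 3)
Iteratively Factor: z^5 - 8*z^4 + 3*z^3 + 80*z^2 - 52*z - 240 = (z - 3)*(z^4 - 5*z^3 - 12*z^2 + 44*z + 80) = (z - 5)*(z - 3)*(z^3 - 12*z - 16) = (z - 5)*(z - 4)*(z - 3)*(z^2 + 4*z + 4) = (z - 5)*(z - 4)*(z - 3)*(z + 2)*(z + 2)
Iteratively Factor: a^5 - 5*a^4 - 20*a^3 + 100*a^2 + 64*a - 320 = (a + 4)*(a^4 - 9*a^3 + 16*a^2 + 36*a - 80) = (a + 2)*(a + 4)*(a^3 - 11*a^2 + 38*a - 40) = (a - 4)*(a + 2)*(a + 4)*(a^2 - 7*a + 10) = (a - 4)*(a - 2)*(a + 2)*(a + 4)*(a - 5)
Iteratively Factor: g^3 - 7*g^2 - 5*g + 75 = (g - 5)*(g^2 - 2*g - 15) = (g - 5)*(g + 3)*(g - 5)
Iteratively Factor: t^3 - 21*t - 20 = (t + 1)*(t^2 - t - 20) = (t + 1)*(t + 4)*(t - 5)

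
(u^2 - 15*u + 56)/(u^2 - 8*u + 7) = (u - 8)/(u - 1)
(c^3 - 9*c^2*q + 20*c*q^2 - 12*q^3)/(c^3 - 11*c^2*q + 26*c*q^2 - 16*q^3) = (-c + 6*q)/(-c + 8*q)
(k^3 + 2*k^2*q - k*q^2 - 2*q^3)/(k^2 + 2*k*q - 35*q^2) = (k^3 + 2*k^2*q - k*q^2 - 2*q^3)/(k^2 + 2*k*q - 35*q^2)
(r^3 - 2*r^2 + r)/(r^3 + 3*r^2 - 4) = r*(r - 1)/(r^2 + 4*r + 4)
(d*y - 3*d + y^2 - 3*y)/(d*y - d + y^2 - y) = (y - 3)/(y - 1)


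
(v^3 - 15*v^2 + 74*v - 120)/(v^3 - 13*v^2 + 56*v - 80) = (v - 6)/(v - 4)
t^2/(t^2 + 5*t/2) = 2*t/(2*t + 5)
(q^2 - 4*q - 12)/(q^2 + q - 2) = (q - 6)/(q - 1)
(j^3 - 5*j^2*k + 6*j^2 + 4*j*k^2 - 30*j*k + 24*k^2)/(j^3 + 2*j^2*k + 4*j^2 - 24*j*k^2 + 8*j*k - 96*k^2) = (j^2 - j*k + 6*j - 6*k)/(j^2 + 6*j*k + 4*j + 24*k)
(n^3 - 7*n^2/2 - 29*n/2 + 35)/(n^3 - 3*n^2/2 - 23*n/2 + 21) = (n - 5)/(n - 3)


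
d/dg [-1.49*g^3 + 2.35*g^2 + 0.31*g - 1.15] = -4.47*g^2 + 4.7*g + 0.31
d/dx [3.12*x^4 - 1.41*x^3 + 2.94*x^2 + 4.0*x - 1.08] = 12.48*x^3 - 4.23*x^2 + 5.88*x + 4.0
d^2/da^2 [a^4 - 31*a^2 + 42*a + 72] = 12*a^2 - 62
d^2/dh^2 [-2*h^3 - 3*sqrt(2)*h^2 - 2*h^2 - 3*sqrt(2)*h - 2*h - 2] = -12*h - 6*sqrt(2) - 4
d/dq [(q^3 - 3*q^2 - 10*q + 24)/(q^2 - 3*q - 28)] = (q^4 - 6*q^3 - 65*q^2 + 120*q + 352)/(q^4 - 6*q^3 - 47*q^2 + 168*q + 784)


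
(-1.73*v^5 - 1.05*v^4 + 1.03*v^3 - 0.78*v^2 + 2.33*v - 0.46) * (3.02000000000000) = -5.2246*v^5 - 3.171*v^4 + 3.1106*v^3 - 2.3556*v^2 + 7.0366*v - 1.3892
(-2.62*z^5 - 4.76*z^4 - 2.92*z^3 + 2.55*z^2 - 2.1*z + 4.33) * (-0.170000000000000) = 0.4454*z^5 + 0.8092*z^4 + 0.4964*z^3 - 0.4335*z^2 + 0.357*z - 0.7361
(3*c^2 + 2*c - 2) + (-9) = 3*c^2 + 2*c - 11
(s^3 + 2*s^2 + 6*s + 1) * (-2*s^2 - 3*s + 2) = -2*s^5 - 7*s^4 - 16*s^3 - 16*s^2 + 9*s + 2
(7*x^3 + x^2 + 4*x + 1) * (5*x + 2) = 35*x^4 + 19*x^3 + 22*x^2 + 13*x + 2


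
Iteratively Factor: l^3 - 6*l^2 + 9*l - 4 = (l - 1)*(l^2 - 5*l + 4) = (l - 4)*(l - 1)*(l - 1)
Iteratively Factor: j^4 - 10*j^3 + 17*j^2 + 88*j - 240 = (j - 4)*(j^3 - 6*j^2 - 7*j + 60) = (j - 4)^2*(j^2 - 2*j - 15) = (j - 4)^2*(j + 3)*(j - 5)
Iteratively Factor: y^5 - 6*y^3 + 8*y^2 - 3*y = (y - 1)*(y^4 + y^3 - 5*y^2 + 3*y) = y*(y - 1)*(y^3 + y^2 - 5*y + 3) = y*(y - 1)^2*(y^2 + 2*y - 3) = y*(y - 1)^2*(y + 3)*(y - 1)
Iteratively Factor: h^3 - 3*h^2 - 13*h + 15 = (h + 3)*(h^2 - 6*h + 5) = (h - 1)*(h + 3)*(h - 5)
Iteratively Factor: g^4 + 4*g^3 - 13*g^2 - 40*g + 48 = (g + 4)*(g^3 - 13*g + 12) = (g + 4)^2*(g^2 - 4*g + 3) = (g - 3)*(g + 4)^2*(g - 1)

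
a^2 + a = a*(a + 1)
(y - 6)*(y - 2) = y^2 - 8*y + 12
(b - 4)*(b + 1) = b^2 - 3*b - 4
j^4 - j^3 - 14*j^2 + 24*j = j*(j - 3)*(j - 2)*(j + 4)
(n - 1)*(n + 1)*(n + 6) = n^3 + 6*n^2 - n - 6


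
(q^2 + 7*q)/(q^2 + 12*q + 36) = q*(q + 7)/(q^2 + 12*q + 36)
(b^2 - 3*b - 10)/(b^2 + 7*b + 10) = (b - 5)/(b + 5)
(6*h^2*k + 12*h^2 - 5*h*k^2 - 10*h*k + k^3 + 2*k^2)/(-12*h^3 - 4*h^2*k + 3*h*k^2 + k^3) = (-3*h*k - 6*h + k^2 + 2*k)/(6*h^2 + 5*h*k + k^2)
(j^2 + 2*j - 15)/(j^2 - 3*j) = (j + 5)/j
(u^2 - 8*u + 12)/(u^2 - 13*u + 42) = (u - 2)/(u - 7)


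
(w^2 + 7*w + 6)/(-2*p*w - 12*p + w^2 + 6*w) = (-w - 1)/(2*p - w)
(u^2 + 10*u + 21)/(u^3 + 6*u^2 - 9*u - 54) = (u + 7)/(u^2 + 3*u - 18)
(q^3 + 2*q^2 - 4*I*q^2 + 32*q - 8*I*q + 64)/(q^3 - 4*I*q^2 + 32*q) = (q + 2)/q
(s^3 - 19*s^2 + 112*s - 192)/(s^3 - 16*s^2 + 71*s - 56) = (s^2 - 11*s + 24)/(s^2 - 8*s + 7)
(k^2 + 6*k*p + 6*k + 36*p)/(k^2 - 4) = (k^2 + 6*k*p + 6*k + 36*p)/(k^2 - 4)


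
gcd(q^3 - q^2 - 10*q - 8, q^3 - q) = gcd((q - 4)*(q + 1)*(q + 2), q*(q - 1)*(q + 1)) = q + 1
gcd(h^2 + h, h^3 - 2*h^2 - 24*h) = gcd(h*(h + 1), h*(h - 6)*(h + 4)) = h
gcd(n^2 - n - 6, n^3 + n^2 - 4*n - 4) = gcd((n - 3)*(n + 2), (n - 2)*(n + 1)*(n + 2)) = n + 2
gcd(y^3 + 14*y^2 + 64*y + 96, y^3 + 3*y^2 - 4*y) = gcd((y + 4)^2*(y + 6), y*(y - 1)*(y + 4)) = y + 4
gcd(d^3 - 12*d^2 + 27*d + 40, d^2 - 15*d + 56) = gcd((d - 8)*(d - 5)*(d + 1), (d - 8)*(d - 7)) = d - 8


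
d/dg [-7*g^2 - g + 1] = -14*g - 1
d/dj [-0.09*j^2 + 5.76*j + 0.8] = 5.76 - 0.18*j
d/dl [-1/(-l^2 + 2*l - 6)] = 2*(1 - l)/(l^2 - 2*l + 6)^2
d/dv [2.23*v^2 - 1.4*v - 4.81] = 4.46*v - 1.4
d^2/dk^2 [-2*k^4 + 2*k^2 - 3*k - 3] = 4 - 24*k^2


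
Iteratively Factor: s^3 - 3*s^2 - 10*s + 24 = (s - 2)*(s^2 - s - 12) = (s - 4)*(s - 2)*(s + 3)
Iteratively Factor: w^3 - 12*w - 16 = (w - 4)*(w^2 + 4*w + 4) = (w - 4)*(w + 2)*(w + 2)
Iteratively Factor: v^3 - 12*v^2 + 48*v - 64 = (v - 4)*(v^2 - 8*v + 16) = (v - 4)^2*(v - 4)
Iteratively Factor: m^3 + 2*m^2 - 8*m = (m - 2)*(m^2 + 4*m) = (m - 2)*(m + 4)*(m)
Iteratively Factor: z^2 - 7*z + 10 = (z - 5)*(z - 2)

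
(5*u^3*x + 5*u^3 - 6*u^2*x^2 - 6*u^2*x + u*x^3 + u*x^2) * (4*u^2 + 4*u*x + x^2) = 20*u^5*x + 20*u^5 - 4*u^4*x^2 - 4*u^4*x - 15*u^3*x^3 - 15*u^3*x^2 - 2*u^2*x^4 - 2*u^2*x^3 + u*x^5 + u*x^4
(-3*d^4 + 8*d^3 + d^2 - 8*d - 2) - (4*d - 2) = -3*d^4 + 8*d^3 + d^2 - 12*d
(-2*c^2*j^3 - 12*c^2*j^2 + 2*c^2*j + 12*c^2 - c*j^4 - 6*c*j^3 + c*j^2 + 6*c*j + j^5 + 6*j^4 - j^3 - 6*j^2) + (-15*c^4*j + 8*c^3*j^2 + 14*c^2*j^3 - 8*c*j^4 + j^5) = -15*c^4*j + 8*c^3*j^2 + 12*c^2*j^3 - 12*c^2*j^2 + 2*c^2*j + 12*c^2 - 9*c*j^4 - 6*c*j^3 + c*j^2 + 6*c*j + 2*j^5 + 6*j^4 - j^3 - 6*j^2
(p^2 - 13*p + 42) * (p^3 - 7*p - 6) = p^5 - 13*p^4 + 35*p^3 + 85*p^2 - 216*p - 252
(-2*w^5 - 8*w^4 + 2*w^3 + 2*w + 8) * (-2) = 4*w^5 + 16*w^4 - 4*w^3 - 4*w - 16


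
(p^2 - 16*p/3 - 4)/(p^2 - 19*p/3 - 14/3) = (p - 6)/(p - 7)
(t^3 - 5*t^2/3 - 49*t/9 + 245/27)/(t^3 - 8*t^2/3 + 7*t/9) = (9*t^2 + 6*t - 35)/(3*t*(3*t - 1))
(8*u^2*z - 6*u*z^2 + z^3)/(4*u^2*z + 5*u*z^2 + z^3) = (8*u^2 - 6*u*z + z^2)/(4*u^2 + 5*u*z + z^2)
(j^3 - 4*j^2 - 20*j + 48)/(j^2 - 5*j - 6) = (j^2 + 2*j - 8)/(j + 1)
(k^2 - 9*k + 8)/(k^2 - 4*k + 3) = (k - 8)/(k - 3)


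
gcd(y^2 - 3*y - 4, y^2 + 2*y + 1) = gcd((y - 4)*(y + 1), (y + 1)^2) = y + 1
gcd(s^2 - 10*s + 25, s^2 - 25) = s - 5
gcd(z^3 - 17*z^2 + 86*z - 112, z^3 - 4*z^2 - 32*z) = z - 8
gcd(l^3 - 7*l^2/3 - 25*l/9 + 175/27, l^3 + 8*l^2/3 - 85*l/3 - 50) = l + 5/3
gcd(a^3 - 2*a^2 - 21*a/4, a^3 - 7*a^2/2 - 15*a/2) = a^2 + 3*a/2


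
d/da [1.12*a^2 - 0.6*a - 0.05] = 2.24*a - 0.6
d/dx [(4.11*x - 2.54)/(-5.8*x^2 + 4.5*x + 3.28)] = (23.838*x^2 - 29.464*x + 24.9108)/(33.64*x^4 - 52.2*x^3 - 17.798*x^2 + 29.52*x + 10.7584)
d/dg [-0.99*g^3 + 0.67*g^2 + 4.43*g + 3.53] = -2.97*g^2 + 1.34*g + 4.43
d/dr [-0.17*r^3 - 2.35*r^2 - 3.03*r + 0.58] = -0.51*r^2 - 4.7*r - 3.03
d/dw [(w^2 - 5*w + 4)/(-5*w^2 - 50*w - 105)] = (-15*w^2 - 34*w + 145)/(5*(w^4 + 20*w^3 + 142*w^2 + 420*w + 441))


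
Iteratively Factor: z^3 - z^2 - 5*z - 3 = (z - 3)*(z^2 + 2*z + 1) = (z - 3)*(z + 1)*(z + 1)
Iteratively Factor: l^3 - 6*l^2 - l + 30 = (l - 3)*(l^2 - 3*l - 10) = (l - 5)*(l - 3)*(l + 2)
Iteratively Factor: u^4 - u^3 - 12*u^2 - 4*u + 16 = (u - 4)*(u^3 + 3*u^2 - 4) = (u - 4)*(u - 1)*(u^2 + 4*u + 4) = (u - 4)*(u - 1)*(u + 2)*(u + 2)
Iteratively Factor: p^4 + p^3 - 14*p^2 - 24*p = (p)*(p^3 + p^2 - 14*p - 24) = p*(p + 2)*(p^2 - p - 12) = p*(p - 4)*(p + 2)*(p + 3)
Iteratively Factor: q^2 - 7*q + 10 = (q - 5)*(q - 2)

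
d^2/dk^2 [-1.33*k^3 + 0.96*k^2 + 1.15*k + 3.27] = 1.92 - 7.98*k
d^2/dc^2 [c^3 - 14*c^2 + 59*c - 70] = 6*c - 28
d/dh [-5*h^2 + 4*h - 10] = 4 - 10*h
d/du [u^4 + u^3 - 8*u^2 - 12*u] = 4*u^3 + 3*u^2 - 16*u - 12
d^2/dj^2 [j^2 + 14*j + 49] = 2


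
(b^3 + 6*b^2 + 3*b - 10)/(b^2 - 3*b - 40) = (b^2 + b - 2)/(b - 8)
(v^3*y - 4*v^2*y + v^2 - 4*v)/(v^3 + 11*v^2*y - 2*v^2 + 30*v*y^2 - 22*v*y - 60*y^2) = v*(v^2*y - 4*v*y + v - 4)/(v^3 + 11*v^2*y - 2*v^2 + 30*v*y^2 - 22*v*y - 60*y^2)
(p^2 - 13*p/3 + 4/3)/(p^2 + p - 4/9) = 3*(p - 4)/(3*p + 4)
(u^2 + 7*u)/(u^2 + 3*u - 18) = u*(u + 7)/(u^2 + 3*u - 18)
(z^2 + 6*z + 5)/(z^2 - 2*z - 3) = (z + 5)/(z - 3)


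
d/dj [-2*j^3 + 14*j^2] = 2*j*(14 - 3*j)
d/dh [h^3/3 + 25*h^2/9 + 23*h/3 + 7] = h^2 + 50*h/9 + 23/3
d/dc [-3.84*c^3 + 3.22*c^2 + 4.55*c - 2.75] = -11.52*c^2 + 6.44*c + 4.55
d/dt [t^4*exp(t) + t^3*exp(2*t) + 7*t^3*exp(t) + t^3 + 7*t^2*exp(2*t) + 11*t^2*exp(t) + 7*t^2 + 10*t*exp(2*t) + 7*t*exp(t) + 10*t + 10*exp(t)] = t^4*exp(t) + 2*t^3*exp(2*t) + 11*t^3*exp(t) + 17*t^2*exp(2*t) + 32*t^2*exp(t) + 3*t^2 + 34*t*exp(2*t) + 29*t*exp(t) + 14*t + 10*exp(2*t) + 17*exp(t) + 10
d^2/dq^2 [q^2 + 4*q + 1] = 2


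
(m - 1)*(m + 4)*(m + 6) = m^3 + 9*m^2 + 14*m - 24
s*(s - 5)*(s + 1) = s^3 - 4*s^2 - 5*s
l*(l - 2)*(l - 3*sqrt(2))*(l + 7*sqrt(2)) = l^4 - 2*l^3 + 4*sqrt(2)*l^3 - 42*l^2 - 8*sqrt(2)*l^2 + 84*l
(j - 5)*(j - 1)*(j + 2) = j^3 - 4*j^2 - 7*j + 10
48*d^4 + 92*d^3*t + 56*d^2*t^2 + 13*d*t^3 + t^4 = (d + t)*(2*d + t)*(4*d + t)*(6*d + t)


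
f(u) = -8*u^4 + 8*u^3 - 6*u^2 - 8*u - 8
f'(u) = -32*u^3 + 24*u^2 - 12*u - 8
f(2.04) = -119.92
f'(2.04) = -204.27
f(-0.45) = -6.67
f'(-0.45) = 5.18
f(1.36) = -37.22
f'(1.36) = -60.42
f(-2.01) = -211.70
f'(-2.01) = 372.94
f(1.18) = -28.16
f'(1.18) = -41.32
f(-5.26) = -7420.15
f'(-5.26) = 5376.15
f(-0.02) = -7.84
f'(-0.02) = -7.75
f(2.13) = -139.62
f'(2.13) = -233.91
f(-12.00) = -180488.00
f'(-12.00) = 58888.00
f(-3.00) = -902.00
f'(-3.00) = 1108.00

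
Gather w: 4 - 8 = -4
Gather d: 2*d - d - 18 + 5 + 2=d - 11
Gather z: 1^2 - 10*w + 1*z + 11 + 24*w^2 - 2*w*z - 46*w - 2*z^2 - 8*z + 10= 24*w^2 - 56*w - 2*z^2 + z*(-2*w - 7) + 22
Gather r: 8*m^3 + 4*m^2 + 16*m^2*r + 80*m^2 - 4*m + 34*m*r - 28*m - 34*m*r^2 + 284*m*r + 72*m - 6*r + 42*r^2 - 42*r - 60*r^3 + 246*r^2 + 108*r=8*m^3 + 84*m^2 + 40*m - 60*r^3 + r^2*(288 - 34*m) + r*(16*m^2 + 318*m + 60)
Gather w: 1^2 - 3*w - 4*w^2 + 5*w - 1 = -4*w^2 + 2*w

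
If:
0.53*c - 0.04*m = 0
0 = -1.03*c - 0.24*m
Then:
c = 0.00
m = 0.00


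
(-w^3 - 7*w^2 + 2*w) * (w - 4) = -w^4 - 3*w^3 + 30*w^2 - 8*w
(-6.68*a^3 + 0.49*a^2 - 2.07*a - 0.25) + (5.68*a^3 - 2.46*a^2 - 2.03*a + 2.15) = -1.0*a^3 - 1.97*a^2 - 4.1*a + 1.9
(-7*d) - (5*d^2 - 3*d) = -5*d^2 - 4*d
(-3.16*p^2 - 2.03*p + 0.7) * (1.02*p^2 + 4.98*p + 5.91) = -3.2232*p^4 - 17.8074*p^3 - 28.071*p^2 - 8.5113*p + 4.137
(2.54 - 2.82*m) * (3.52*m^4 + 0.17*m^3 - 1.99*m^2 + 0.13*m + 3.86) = -9.9264*m^5 + 8.4614*m^4 + 6.0436*m^3 - 5.4212*m^2 - 10.555*m + 9.8044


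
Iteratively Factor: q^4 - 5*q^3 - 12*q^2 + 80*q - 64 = (q - 4)*(q^3 - q^2 - 16*q + 16) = (q - 4)^2*(q^2 + 3*q - 4) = (q - 4)^2*(q - 1)*(q + 4)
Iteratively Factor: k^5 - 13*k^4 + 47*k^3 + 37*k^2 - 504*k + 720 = (k - 4)*(k^4 - 9*k^3 + 11*k^2 + 81*k - 180) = (k - 4)*(k - 3)*(k^3 - 6*k^2 - 7*k + 60) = (k - 4)*(k - 3)*(k + 3)*(k^2 - 9*k + 20) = (k - 4)^2*(k - 3)*(k + 3)*(k - 5)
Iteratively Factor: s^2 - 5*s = (s - 5)*(s)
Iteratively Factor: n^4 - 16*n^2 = (n - 4)*(n^3 + 4*n^2) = n*(n - 4)*(n^2 + 4*n) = n*(n - 4)*(n + 4)*(n)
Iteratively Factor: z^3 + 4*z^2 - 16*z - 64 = (z + 4)*(z^2 - 16) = (z - 4)*(z + 4)*(z + 4)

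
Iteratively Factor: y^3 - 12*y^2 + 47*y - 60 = (y - 3)*(y^2 - 9*y + 20) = (y - 5)*(y - 3)*(y - 4)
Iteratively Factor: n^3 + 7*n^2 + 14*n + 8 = (n + 4)*(n^2 + 3*n + 2) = (n + 1)*(n + 4)*(n + 2)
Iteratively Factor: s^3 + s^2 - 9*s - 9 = (s + 1)*(s^2 - 9) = (s + 1)*(s + 3)*(s - 3)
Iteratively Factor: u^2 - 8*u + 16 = (u - 4)*(u - 4)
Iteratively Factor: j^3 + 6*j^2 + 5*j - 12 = (j + 3)*(j^2 + 3*j - 4) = (j + 3)*(j + 4)*(j - 1)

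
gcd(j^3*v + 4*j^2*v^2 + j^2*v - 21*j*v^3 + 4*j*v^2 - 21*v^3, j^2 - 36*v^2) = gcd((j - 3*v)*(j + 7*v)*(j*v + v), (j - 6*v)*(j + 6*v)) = 1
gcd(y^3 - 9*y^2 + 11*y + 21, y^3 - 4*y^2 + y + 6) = y^2 - 2*y - 3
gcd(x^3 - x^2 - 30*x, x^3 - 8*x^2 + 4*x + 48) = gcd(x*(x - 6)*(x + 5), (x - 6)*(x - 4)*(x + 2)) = x - 6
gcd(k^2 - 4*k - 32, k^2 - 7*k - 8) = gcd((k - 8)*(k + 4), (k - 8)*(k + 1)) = k - 8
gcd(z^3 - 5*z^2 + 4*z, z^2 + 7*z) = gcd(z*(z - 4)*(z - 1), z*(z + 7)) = z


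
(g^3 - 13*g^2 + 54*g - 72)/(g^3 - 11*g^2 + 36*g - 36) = (g - 4)/(g - 2)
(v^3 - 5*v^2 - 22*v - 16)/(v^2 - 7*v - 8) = v + 2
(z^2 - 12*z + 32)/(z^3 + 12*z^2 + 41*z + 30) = (z^2 - 12*z + 32)/(z^3 + 12*z^2 + 41*z + 30)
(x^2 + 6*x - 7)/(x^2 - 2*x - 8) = (-x^2 - 6*x + 7)/(-x^2 + 2*x + 8)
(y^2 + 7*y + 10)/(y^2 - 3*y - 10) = (y + 5)/(y - 5)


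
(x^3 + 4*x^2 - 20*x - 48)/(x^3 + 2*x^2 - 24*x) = (x + 2)/x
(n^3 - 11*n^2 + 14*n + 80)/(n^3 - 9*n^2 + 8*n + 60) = (n - 8)/(n - 6)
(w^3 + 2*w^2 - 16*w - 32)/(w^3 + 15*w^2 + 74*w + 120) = (w^2 - 2*w - 8)/(w^2 + 11*w + 30)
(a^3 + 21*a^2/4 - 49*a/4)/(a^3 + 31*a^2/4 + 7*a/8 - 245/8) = 2*a/(2*a + 5)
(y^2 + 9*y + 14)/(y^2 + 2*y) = (y + 7)/y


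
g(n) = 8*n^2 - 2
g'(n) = 16*n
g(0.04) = -1.99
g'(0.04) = 0.64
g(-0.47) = -0.23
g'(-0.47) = -7.52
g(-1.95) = 28.42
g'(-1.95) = -31.20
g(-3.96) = 123.45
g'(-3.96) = -63.36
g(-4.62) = 168.76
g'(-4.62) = -73.92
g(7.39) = 434.90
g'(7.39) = 118.24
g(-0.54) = 0.33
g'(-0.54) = -8.64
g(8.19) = 534.61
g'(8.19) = 131.04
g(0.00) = -2.00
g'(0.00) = 0.00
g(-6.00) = 286.00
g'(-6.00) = -96.00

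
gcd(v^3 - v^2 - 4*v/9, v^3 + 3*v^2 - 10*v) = v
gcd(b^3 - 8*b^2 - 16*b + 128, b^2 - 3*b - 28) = b + 4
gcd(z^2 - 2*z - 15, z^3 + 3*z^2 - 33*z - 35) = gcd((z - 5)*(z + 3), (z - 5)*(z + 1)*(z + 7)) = z - 5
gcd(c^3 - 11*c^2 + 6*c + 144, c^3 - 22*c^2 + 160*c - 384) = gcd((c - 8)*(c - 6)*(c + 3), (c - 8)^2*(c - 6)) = c^2 - 14*c + 48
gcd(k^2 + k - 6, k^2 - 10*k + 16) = k - 2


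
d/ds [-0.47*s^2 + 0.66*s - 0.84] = 0.66 - 0.94*s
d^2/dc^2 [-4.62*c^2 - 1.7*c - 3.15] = -9.24000000000000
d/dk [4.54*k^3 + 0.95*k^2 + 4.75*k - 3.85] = 13.62*k^2 + 1.9*k + 4.75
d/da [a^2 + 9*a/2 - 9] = 2*a + 9/2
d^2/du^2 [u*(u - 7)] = 2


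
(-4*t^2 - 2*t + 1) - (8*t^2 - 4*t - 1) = -12*t^2 + 2*t + 2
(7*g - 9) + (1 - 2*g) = 5*g - 8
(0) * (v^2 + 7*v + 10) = 0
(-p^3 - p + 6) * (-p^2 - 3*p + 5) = p^5 + 3*p^4 - 4*p^3 - 3*p^2 - 23*p + 30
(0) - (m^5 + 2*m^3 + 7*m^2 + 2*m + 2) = -m^5 - 2*m^3 - 7*m^2 - 2*m - 2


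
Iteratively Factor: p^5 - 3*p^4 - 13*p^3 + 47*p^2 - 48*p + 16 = (p - 1)*(p^4 - 2*p^3 - 15*p^2 + 32*p - 16) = (p - 1)^2*(p^3 - p^2 - 16*p + 16) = (p - 4)*(p - 1)^2*(p^2 + 3*p - 4) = (p - 4)*(p - 1)^3*(p + 4)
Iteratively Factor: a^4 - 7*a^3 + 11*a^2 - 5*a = (a - 1)*(a^3 - 6*a^2 + 5*a) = (a - 1)^2*(a^2 - 5*a) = a*(a - 1)^2*(a - 5)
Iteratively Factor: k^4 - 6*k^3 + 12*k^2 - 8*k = (k - 2)*(k^3 - 4*k^2 + 4*k) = (k - 2)^2*(k^2 - 2*k) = (k - 2)^3*(k)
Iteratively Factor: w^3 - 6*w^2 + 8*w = (w)*(w^2 - 6*w + 8) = w*(w - 4)*(w - 2)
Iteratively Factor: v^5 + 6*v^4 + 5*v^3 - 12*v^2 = (v)*(v^4 + 6*v^3 + 5*v^2 - 12*v) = v*(v + 3)*(v^3 + 3*v^2 - 4*v) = v^2*(v + 3)*(v^2 + 3*v - 4) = v^2*(v - 1)*(v + 3)*(v + 4)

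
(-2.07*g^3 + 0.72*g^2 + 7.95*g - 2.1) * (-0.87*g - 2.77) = 1.8009*g^4 + 5.1075*g^3 - 8.9109*g^2 - 20.1945*g + 5.817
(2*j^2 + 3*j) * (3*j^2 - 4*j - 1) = 6*j^4 + j^3 - 14*j^2 - 3*j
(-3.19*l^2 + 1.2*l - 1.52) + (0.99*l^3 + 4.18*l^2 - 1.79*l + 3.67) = 0.99*l^3 + 0.99*l^2 - 0.59*l + 2.15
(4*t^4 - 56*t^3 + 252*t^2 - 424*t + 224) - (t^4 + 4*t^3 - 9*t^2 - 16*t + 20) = 3*t^4 - 60*t^3 + 261*t^2 - 408*t + 204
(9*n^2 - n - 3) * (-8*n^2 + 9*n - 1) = -72*n^4 + 89*n^3 + 6*n^2 - 26*n + 3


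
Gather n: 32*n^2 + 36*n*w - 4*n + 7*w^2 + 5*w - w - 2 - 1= 32*n^2 + n*(36*w - 4) + 7*w^2 + 4*w - 3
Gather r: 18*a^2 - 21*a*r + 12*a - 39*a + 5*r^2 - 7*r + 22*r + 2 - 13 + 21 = 18*a^2 - 27*a + 5*r^2 + r*(15 - 21*a) + 10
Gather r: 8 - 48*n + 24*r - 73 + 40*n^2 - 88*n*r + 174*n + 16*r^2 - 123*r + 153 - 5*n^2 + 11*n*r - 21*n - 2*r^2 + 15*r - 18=35*n^2 + 105*n + 14*r^2 + r*(-77*n - 84) + 70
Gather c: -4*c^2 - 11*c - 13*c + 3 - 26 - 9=-4*c^2 - 24*c - 32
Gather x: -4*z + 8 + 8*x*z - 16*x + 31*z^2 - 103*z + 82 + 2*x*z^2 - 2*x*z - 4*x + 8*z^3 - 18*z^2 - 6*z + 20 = x*(2*z^2 + 6*z - 20) + 8*z^3 + 13*z^2 - 113*z + 110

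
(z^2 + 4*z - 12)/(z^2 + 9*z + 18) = (z - 2)/(z + 3)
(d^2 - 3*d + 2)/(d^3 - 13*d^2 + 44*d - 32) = (d - 2)/(d^2 - 12*d + 32)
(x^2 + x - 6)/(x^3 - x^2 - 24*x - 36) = (x - 2)/(x^2 - 4*x - 12)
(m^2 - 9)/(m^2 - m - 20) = (9 - m^2)/(-m^2 + m + 20)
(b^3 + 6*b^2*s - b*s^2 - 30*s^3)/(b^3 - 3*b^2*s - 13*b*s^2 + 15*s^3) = (b^2 + 3*b*s - 10*s^2)/(b^2 - 6*b*s + 5*s^2)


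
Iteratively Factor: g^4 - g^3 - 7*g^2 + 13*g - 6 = (g - 1)*(g^3 - 7*g + 6) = (g - 2)*(g - 1)*(g^2 + 2*g - 3) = (g - 2)*(g - 1)^2*(g + 3)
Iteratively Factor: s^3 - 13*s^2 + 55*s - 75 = (s - 3)*(s^2 - 10*s + 25) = (s - 5)*(s - 3)*(s - 5)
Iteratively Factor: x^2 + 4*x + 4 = (x + 2)*(x + 2)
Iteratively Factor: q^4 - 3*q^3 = (q)*(q^3 - 3*q^2) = q^2*(q^2 - 3*q) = q^2*(q - 3)*(q)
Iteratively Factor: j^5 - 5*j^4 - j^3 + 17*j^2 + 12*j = (j + 1)*(j^4 - 6*j^3 + 5*j^2 + 12*j) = (j - 4)*(j + 1)*(j^3 - 2*j^2 - 3*j) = j*(j - 4)*(j + 1)*(j^2 - 2*j - 3) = j*(j - 4)*(j - 3)*(j + 1)*(j + 1)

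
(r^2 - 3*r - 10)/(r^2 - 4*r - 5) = (r + 2)/(r + 1)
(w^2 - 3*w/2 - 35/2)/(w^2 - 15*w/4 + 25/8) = 4*(2*w^2 - 3*w - 35)/(8*w^2 - 30*w + 25)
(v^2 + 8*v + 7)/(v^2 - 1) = (v + 7)/(v - 1)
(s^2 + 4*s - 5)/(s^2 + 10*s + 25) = (s - 1)/(s + 5)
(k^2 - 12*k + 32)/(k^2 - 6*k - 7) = (-k^2 + 12*k - 32)/(-k^2 + 6*k + 7)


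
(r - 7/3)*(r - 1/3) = r^2 - 8*r/3 + 7/9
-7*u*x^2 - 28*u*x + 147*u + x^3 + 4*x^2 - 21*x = (-7*u + x)*(x - 3)*(x + 7)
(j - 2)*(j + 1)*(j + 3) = j^3 + 2*j^2 - 5*j - 6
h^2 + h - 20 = (h - 4)*(h + 5)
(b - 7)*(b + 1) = b^2 - 6*b - 7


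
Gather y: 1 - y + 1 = 2 - y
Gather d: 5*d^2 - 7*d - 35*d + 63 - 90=5*d^2 - 42*d - 27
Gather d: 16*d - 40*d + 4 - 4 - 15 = -24*d - 15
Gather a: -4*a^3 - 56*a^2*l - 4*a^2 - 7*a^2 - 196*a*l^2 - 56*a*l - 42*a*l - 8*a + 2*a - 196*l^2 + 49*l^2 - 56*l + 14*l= -4*a^3 + a^2*(-56*l - 11) + a*(-196*l^2 - 98*l - 6) - 147*l^2 - 42*l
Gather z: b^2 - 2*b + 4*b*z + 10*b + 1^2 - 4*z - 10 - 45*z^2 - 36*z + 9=b^2 + 8*b - 45*z^2 + z*(4*b - 40)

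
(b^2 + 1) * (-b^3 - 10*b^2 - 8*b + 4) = -b^5 - 10*b^4 - 9*b^3 - 6*b^2 - 8*b + 4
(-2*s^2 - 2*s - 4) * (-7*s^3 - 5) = 14*s^5 + 14*s^4 + 28*s^3 + 10*s^2 + 10*s + 20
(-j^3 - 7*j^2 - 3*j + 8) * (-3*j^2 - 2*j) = 3*j^5 + 23*j^4 + 23*j^3 - 18*j^2 - 16*j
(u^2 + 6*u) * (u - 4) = u^3 + 2*u^2 - 24*u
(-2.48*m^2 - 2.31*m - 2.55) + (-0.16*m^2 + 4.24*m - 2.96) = -2.64*m^2 + 1.93*m - 5.51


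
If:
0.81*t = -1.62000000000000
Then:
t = -2.00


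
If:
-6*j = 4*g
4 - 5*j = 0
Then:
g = -6/5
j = 4/5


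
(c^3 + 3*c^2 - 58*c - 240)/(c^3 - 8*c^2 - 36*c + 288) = (c + 5)/(c - 6)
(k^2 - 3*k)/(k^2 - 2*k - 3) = k/(k + 1)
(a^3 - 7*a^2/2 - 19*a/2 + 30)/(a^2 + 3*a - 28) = (2*a^2 + a - 15)/(2*(a + 7))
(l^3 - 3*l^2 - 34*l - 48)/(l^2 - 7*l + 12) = (l^3 - 3*l^2 - 34*l - 48)/(l^2 - 7*l + 12)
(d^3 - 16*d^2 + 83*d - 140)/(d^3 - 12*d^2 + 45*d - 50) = (d^2 - 11*d + 28)/(d^2 - 7*d + 10)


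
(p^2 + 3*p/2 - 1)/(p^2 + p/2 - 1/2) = (p + 2)/(p + 1)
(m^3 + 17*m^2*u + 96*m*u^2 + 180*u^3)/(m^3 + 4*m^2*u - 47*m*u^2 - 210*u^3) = (-m - 6*u)/(-m + 7*u)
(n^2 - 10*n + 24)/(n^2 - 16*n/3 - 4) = 3*(n - 4)/(3*n + 2)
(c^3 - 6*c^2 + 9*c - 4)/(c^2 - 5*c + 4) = c - 1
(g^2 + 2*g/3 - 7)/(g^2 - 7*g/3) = (g + 3)/g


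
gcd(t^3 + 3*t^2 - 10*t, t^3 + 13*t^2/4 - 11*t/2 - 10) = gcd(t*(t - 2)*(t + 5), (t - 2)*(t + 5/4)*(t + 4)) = t - 2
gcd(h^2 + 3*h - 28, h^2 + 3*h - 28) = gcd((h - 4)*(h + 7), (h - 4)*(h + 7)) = h^2 + 3*h - 28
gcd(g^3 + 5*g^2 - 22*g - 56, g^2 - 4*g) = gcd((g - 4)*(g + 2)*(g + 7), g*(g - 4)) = g - 4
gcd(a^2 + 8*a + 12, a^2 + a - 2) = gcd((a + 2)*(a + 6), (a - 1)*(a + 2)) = a + 2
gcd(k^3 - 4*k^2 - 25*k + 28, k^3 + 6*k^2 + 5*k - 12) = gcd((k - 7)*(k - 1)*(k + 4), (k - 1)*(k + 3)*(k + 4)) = k^2 + 3*k - 4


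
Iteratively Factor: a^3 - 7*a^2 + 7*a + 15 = (a + 1)*(a^2 - 8*a + 15) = (a - 3)*(a + 1)*(a - 5)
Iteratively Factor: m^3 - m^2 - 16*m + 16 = (m - 1)*(m^2 - 16) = (m - 4)*(m - 1)*(m + 4)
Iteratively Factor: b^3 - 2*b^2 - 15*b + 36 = (b - 3)*(b^2 + b - 12) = (b - 3)*(b + 4)*(b - 3)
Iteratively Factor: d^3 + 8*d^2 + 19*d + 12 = (d + 3)*(d^2 + 5*d + 4) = (d + 1)*(d + 3)*(d + 4)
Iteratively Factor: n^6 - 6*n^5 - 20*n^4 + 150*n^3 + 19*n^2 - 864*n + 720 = (n - 4)*(n^5 - 2*n^4 - 28*n^3 + 38*n^2 + 171*n - 180) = (n - 5)*(n - 4)*(n^4 + 3*n^3 - 13*n^2 - 27*n + 36) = (n - 5)*(n - 4)*(n + 3)*(n^3 - 13*n + 12) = (n - 5)*(n - 4)*(n + 3)*(n + 4)*(n^2 - 4*n + 3) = (n - 5)*(n - 4)*(n - 3)*(n + 3)*(n + 4)*(n - 1)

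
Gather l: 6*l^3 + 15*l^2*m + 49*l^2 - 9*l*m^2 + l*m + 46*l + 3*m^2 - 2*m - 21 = 6*l^3 + l^2*(15*m + 49) + l*(-9*m^2 + m + 46) + 3*m^2 - 2*m - 21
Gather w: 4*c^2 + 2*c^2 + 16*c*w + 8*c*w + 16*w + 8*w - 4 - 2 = 6*c^2 + w*(24*c + 24) - 6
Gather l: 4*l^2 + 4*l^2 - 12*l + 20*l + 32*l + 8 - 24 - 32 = 8*l^2 + 40*l - 48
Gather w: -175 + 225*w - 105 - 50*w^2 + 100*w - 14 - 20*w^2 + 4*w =-70*w^2 + 329*w - 294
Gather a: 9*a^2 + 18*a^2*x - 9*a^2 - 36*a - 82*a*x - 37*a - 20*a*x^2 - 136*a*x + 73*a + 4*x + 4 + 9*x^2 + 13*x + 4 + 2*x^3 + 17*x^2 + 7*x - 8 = 18*a^2*x + a*(-20*x^2 - 218*x) + 2*x^3 + 26*x^2 + 24*x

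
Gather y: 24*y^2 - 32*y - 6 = 24*y^2 - 32*y - 6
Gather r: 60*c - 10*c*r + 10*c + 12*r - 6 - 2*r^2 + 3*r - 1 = 70*c - 2*r^2 + r*(15 - 10*c) - 7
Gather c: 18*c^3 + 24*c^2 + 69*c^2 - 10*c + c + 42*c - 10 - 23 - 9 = 18*c^3 + 93*c^2 + 33*c - 42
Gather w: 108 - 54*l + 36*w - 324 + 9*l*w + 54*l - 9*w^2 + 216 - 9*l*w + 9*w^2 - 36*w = 0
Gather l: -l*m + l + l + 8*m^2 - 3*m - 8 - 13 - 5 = l*(2 - m) + 8*m^2 - 3*m - 26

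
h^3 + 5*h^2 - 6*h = h*(h - 1)*(h + 6)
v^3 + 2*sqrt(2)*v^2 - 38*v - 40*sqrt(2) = (v - 4*sqrt(2))*(v + sqrt(2))*(v + 5*sqrt(2))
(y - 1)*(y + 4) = y^2 + 3*y - 4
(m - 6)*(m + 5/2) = m^2 - 7*m/2 - 15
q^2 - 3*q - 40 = (q - 8)*(q + 5)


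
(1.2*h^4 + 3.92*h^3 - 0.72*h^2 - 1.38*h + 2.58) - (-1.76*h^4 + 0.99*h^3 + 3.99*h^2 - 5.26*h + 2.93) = 2.96*h^4 + 2.93*h^3 - 4.71*h^2 + 3.88*h - 0.35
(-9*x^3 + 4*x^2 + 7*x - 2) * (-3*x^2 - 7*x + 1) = 27*x^5 + 51*x^4 - 58*x^3 - 39*x^2 + 21*x - 2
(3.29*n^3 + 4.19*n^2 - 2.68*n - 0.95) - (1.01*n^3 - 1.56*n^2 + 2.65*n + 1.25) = 2.28*n^3 + 5.75*n^2 - 5.33*n - 2.2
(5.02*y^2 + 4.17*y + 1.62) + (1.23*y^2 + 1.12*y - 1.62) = 6.25*y^2 + 5.29*y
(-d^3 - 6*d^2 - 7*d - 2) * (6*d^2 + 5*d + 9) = -6*d^5 - 41*d^4 - 81*d^3 - 101*d^2 - 73*d - 18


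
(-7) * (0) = 0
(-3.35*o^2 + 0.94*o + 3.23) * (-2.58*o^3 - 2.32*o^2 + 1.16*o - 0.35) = 8.643*o^5 + 5.3468*o^4 - 14.4002*o^3 - 5.2307*o^2 + 3.4178*o - 1.1305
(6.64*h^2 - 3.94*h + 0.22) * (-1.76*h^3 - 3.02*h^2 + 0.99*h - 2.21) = -11.6864*h^5 - 13.1184*h^4 + 18.0852*h^3 - 19.2394*h^2 + 8.9252*h - 0.4862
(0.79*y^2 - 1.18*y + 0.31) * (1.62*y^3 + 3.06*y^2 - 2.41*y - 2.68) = 1.2798*y^5 + 0.5058*y^4 - 5.0125*y^3 + 1.6752*y^2 + 2.4153*y - 0.8308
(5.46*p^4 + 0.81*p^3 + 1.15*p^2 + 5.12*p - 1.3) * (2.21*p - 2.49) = 12.0666*p^5 - 11.8053*p^4 + 0.5246*p^3 + 8.4517*p^2 - 15.6218*p + 3.237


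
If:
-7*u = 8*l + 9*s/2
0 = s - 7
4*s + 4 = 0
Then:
No Solution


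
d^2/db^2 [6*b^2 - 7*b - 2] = 12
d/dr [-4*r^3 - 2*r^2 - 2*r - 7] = -12*r^2 - 4*r - 2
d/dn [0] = 0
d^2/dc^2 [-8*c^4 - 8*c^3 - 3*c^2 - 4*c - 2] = -96*c^2 - 48*c - 6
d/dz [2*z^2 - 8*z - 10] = 4*z - 8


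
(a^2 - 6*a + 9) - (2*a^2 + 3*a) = -a^2 - 9*a + 9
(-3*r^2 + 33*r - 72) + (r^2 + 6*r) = -2*r^2 + 39*r - 72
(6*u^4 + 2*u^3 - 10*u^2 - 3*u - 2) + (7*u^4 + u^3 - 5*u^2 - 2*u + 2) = 13*u^4 + 3*u^3 - 15*u^2 - 5*u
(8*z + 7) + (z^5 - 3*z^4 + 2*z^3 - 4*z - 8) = z^5 - 3*z^4 + 2*z^3 + 4*z - 1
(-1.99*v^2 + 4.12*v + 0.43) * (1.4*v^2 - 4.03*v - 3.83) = -2.786*v^4 + 13.7877*v^3 - 8.3799*v^2 - 17.5125*v - 1.6469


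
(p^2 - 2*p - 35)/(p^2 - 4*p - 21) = (p + 5)/(p + 3)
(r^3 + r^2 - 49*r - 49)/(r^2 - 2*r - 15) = (-r^3 - r^2 + 49*r + 49)/(-r^2 + 2*r + 15)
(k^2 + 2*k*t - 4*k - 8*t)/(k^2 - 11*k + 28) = (k + 2*t)/(k - 7)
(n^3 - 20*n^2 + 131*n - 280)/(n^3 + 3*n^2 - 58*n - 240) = (n^2 - 12*n + 35)/(n^2 + 11*n + 30)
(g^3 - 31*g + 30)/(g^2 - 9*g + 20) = (g^2 + 5*g - 6)/(g - 4)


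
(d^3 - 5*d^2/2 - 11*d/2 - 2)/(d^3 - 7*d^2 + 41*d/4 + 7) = 2*(d + 1)/(2*d - 7)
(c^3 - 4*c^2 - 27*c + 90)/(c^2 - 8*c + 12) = (c^2 + 2*c - 15)/(c - 2)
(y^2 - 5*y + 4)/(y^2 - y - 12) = (y - 1)/(y + 3)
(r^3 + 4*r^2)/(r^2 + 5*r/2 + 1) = 2*r^2*(r + 4)/(2*r^2 + 5*r + 2)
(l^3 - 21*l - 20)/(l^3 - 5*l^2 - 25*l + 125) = (l^2 + 5*l + 4)/(l^2 - 25)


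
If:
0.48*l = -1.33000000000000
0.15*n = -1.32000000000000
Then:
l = -2.77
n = -8.80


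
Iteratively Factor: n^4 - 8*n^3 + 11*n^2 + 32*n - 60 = (n - 2)*(n^3 - 6*n^2 - n + 30) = (n - 3)*(n - 2)*(n^2 - 3*n - 10) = (n - 3)*(n - 2)*(n + 2)*(n - 5)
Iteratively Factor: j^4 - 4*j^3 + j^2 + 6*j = (j - 2)*(j^3 - 2*j^2 - 3*j) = (j - 3)*(j - 2)*(j^2 + j) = (j - 3)*(j - 2)*(j + 1)*(j)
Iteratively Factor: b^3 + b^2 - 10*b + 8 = (b + 4)*(b^2 - 3*b + 2) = (b - 2)*(b + 4)*(b - 1)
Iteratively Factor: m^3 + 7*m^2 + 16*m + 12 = (m + 2)*(m^2 + 5*m + 6) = (m + 2)^2*(m + 3)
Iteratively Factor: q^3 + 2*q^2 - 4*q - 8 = (q + 2)*(q^2 - 4) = (q + 2)^2*(q - 2)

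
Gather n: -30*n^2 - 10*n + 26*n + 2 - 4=-30*n^2 + 16*n - 2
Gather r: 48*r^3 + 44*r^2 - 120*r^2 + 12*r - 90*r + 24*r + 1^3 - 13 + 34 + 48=48*r^3 - 76*r^2 - 54*r + 70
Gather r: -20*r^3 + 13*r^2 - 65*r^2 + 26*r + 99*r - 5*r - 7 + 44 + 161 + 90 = -20*r^3 - 52*r^2 + 120*r + 288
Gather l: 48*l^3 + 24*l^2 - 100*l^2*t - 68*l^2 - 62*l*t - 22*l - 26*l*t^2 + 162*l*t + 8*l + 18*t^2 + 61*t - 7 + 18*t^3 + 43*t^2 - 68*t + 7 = 48*l^3 + l^2*(-100*t - 44) + l*(-26*t^2 + 100*t - 14) + 18*t^3 + 61*t^2 - 7*t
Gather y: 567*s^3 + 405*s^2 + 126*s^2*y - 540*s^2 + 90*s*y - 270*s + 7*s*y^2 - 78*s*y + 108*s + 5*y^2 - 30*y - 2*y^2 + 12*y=567*s^3 - 135*s^2 - 162*s + y^2*(7*s + 3) + y*(126*s^2 + 12*s - 18)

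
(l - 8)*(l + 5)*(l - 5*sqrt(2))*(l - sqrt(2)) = l^4 - 6*sqrt(2)*l^3 - 3*l^3 - 30*l^2 + 18*sqrt(2)*l^2 - 30*l + 240*sqrt(2)*l - 400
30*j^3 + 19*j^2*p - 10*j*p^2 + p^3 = (-6*j + p)*(-5*j + p)*(j + p)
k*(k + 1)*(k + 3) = k^3 + 4*k^2 + 3*k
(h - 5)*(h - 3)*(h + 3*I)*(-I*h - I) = -I*h^4 + 3*h^3 + 7*I*h^3 - 21*h^2 - 7*I*h^2 + 21*h - 15*I*h + 45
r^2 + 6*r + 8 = (r + 2)*(r + 4)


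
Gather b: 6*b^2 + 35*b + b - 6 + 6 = 6*b^2 + 36*b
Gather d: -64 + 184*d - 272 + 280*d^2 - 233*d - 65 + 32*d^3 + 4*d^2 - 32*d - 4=32*d^3 + 284*d^2 - 81*d - 405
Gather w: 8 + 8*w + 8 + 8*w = 16*w + 16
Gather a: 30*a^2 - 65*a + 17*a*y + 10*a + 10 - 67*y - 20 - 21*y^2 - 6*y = 30*a^2 + a*(17*y - 55) - 21*y^2 - 73*y - 10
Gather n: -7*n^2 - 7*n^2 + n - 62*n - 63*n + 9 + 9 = -14*n^2 - 124*n + 18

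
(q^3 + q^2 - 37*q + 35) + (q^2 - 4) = q^3 + 2*q^2 - 37*q + 31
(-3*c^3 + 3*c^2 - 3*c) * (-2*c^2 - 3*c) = 6*c^5 + 3*c^4 - 3*c^3 + 9*c^2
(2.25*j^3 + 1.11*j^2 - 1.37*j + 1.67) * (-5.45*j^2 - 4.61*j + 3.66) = -12.2625*j^5 - 16.422*j^4 + 10.5844*j^3 + 1.2768*j^2 - 12.7129*j + 6.1122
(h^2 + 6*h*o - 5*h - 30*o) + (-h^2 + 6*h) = 6*h*o + h - 30*o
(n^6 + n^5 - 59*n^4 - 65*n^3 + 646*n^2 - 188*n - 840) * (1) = n^6 + n^5 - 59*n^4 - 65*n^3 + 646*n^2 - 188*n - 840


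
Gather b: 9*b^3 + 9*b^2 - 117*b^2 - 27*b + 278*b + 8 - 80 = 9*b^3 - 108*b^2 + 251*b - 72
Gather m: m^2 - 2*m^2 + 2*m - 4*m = -m^2 - 2*m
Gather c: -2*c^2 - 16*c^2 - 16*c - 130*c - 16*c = -18*c^2 - 162*c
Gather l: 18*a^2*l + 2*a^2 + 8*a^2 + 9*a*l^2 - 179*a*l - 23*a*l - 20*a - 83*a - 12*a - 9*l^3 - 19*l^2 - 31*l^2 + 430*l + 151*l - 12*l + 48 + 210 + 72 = 10*a^2 - 115*a - 9*l^3 + l^2*(9*a - 50) + l*(18*a^2 - 202*a + 569) + 330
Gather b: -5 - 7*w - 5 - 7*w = -14*w - 10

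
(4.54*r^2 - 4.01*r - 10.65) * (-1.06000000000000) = -4.8124*r^2 + 4.2506*r + 11.289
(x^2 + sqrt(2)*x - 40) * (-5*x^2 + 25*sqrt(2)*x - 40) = -5*x^4 + 20*sqrt(2)*x^3 + 210*x^2 - 1040*sqrt(2)*x + 1600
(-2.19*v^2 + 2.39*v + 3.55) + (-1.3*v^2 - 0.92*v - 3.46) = -3.49*v^2 + 1.47*v + 0.0899999999999999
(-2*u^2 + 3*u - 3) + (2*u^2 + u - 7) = 4*u - 10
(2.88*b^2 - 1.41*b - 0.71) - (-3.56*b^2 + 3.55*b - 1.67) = 6.44*b^2 - 4.96*b + 0.96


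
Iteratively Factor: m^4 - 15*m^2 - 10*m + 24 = (m + 2)*(m^3 - 2*m^2 - 11*m + 12) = (m - 4)*(m + 2)*(m^2 + 2*m - 3) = (m - 4)*(m + 2)*(m + 3)*(m - 1)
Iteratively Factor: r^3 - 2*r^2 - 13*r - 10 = (r - 5)*(r^2 + 3*r + 2) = (r - 5)*(r + 2)*(r + 1)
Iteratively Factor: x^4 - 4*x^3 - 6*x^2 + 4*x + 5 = (x + 1)*(x^3 - 5*x^2 - x + 5) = (x - 1)*(x + 1)*(x^2 - 4*x - 5) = (x - 1)*(x + 1)^2*(x - 5)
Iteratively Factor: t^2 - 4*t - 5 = (t + 1)*(t - 5)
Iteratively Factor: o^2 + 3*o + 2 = (o + 2)*(o + 1)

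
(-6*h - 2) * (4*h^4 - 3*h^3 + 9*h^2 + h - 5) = -24*h^5 + 10*h^4 - 48*h^3 - 24*h^2 + 28*h + 10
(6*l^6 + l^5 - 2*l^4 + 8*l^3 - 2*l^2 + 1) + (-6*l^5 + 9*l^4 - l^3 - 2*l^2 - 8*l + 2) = 6*l^6 - 5*l^5 + 7*l^4 + 7*l^3 - 4*l^2 - 8*l + 3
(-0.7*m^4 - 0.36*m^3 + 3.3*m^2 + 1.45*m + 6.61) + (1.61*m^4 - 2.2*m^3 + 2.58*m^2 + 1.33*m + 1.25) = 0.91*m^4 - 2.56*m^3 + 5.88*m^2 + 2.78*m + 7.86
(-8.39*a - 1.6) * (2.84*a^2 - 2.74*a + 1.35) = -23.8276*a^3 + 18.4446*a^2 - 6.9425*a - 2.16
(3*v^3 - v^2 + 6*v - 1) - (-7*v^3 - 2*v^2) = 10*v^3 + v^2 + 6*v - 1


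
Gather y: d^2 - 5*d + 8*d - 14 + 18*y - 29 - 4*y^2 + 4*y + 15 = d^2 + 3*d - 4*y^2 + 22*y - 28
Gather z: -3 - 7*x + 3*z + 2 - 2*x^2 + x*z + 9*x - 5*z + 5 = -2*x^2 + 2*x + z*(x - 2) + 4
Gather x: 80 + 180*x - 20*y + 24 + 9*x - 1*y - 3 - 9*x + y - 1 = 180*x - 20*y + 100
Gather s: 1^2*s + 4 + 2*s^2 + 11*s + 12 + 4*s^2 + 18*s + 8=6*s^2 + 30*s + 24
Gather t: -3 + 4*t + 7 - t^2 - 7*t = -t^2 - 3*t + 4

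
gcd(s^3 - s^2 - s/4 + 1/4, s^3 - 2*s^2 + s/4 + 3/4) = s^2 - s/2 - 1/2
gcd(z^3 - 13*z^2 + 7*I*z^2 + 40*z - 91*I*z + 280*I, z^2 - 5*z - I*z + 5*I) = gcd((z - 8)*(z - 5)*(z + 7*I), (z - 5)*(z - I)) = z - 5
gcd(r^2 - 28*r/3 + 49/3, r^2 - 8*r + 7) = r - 7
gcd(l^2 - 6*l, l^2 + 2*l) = l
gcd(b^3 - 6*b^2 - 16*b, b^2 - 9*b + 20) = 1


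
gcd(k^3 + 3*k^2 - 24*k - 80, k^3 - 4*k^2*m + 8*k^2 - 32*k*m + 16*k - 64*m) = k^2 + 8*k + 16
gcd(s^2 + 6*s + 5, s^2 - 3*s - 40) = s + 5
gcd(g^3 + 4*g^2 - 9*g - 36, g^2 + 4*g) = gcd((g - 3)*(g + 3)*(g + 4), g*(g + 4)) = g + 4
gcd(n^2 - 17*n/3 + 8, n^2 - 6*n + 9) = n - 3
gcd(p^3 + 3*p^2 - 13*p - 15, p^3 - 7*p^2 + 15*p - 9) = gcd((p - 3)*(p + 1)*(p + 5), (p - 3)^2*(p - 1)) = p - 3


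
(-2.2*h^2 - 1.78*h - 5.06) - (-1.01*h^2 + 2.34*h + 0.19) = -1.19*h^2 - 4.12*h - 5.25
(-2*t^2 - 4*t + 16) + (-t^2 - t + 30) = -3*t^2 - 5*t + 46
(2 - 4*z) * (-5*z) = 20*z^2 - 10*z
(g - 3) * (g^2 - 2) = g^3 - 3*g^2 - 2*g + 6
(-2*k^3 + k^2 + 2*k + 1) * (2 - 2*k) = 4*k^4 - 6*k^3 - 2*k^2 + 2*k + 2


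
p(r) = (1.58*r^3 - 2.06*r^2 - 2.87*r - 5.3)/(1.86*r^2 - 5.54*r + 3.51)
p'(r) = (5.54 - 3.72*r)*(1.58*r^3 - 2.06*r^2 - 2.87*r - 5.3)/(1.86*r^2 - 5.54*r + 3.51)^2 + (4.74*r^2 - 4.12*r - 2.87)/(1.86*r^2 - 5.54*r + 3.51)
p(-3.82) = -2.17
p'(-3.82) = 0.76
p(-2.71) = -1.37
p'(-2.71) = 0.67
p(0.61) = -9.07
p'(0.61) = -40.44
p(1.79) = 17.84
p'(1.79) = 33.61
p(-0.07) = -1.31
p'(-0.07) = -2.60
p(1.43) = 14.78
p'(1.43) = -6.88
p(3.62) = 4.12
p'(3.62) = 1.49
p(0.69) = -13.51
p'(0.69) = -76.15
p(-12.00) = -8.87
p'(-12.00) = 0.84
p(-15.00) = -11.40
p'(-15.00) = 0.84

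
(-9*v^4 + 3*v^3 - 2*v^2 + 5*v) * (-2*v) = 18*v^5 - 6*v^4 + 4*v^3 - 10*v^2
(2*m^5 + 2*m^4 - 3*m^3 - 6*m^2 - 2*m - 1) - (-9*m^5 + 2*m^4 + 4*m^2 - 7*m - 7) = 11*m^5 - 3*m^3 - 10*m^2 + 5*m + 6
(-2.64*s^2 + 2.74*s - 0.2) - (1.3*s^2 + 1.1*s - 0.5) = -3.94*s^2 + 1.64*s + 0.3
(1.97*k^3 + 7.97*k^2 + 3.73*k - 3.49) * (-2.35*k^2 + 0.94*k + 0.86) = -4.6295*k^5 - 16.8777*k^4 + 0.420500000000001*k^3 + 18.5619*k^2 - 0.0728000000000004*k - 3.0014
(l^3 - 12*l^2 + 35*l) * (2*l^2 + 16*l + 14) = 2*l^5 - 8*l^4 - 108*l^3 + 392*l^2 + 490*l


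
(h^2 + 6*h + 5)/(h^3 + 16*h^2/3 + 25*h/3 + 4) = 3*(h + 5)/(3*h^2 + 13*h + 12)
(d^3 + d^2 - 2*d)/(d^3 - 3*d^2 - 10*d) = (d - 1)/(d - 5)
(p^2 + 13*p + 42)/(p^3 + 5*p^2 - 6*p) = (p + 7)/(p*(p - 1))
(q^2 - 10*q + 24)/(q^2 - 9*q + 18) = (q - 4)/(q - 3)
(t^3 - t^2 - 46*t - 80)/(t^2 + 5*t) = t - 6 - 16/t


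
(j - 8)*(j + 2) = j^2 - 6*j - 16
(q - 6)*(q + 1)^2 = q^3 - 4*q^2 - 11*q - 6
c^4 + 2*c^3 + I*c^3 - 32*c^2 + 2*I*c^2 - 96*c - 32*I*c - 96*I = (c - 6)*(c + 4)^2*(c + I)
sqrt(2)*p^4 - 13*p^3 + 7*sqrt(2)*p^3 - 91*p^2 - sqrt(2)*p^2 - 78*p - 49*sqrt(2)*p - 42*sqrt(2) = (p + 1)*(p + 6)*(p - 7*sqrt(2))*(sqrt(2)*p + 1)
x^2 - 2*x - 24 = (x - 6)*(x + 4)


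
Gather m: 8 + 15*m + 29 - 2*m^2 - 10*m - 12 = -2*m^2 + 5*m + 25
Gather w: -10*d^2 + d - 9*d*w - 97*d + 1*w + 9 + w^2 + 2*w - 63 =-10*d^2 - 96*d + w^2 + w*(3 - 9*d) - 54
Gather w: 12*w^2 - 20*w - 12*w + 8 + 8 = 12*w^2 - 32*w + 16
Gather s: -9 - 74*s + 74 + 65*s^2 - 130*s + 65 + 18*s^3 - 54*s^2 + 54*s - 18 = 18*s^3 + 11*s^2 - 150*s + 112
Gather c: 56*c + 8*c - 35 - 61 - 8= 64*c - 104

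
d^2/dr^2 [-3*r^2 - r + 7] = -6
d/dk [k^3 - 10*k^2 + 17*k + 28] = 3*k^2 - 20*k + 17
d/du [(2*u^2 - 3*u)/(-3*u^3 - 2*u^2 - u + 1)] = (u*(2*u - 3)*(9*u^2 + 4*u + 1) + (3 - 4*u)*(3*u^3 + 2*u^2 + u - 1))/(3*u^3 + 2*u^2 + u - 1)^2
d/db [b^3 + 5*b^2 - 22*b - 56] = 3*b^2 + 10*b - 22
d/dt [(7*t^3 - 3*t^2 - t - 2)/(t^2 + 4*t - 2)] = (7*t^4 + 56*t^3 - 53*t^2 + 16*t + 10)/(t^4 + 8*t^3 + 12*t^2 - 16*t + 4)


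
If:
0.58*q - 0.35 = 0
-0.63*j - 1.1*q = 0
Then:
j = -1.05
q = 0.60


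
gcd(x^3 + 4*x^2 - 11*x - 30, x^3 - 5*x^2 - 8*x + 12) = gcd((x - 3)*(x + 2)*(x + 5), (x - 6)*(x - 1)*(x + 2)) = x + 2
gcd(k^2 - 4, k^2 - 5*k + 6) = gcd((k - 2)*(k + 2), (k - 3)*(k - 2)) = k - 2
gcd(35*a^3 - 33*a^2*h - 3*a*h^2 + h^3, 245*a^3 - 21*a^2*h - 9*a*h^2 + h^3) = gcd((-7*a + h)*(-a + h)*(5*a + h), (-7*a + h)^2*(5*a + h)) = 35*a^2 + 2*a*h - h^2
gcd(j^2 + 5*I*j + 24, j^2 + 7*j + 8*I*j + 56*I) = j + 8*I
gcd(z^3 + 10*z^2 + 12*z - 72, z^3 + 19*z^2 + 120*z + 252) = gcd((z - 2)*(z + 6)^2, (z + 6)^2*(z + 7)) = z^2 + 12*z + 36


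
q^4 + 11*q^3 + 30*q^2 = q^2*(q + 5)*(q + 6)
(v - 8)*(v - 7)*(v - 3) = v^3 - 18*v^2 + 101*v - 168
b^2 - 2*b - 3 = (b - 3)*(b + 1)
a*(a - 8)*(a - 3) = a^3 - 11*a^2 + 24*a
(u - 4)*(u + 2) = u^2 - 2*u - 8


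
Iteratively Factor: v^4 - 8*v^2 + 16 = (v + 2)*(v^3 - 2*v^2 - 4*v + 8) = (v + 2)^2*(v^2 - 4*v + 4) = (v - 2)*(v + 2)^2*(v - 2)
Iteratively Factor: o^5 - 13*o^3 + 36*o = (o + 2)*(o^4 - 2*o^3 - 9*o^2 + 18*o) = (o - 3)*(o + 2)*(o^3 + o^2 - 6*o) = o*(o - 3)*(o + 2)*(o^2 + o - 6) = o*(o - 3)*(o - 2)*(o + 2)*(o + 3)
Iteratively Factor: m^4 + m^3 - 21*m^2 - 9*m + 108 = (m - 3)*(m^3 + 4*m^2 - 9*m - 36) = (m - 3)*(m + 4)*(m^2 - 9) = (m - 3)*(m + 3)*(m + 4)*(m - 3)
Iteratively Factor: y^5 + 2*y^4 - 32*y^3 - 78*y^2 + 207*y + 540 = (y - 5)*(y^4 + 7*y^3 + 3*y^2 - 63*y - 108) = (y - 5)*(y + 4)*(y^3 + 3*y^2 - 9*y - 27) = (y - 5)*(y + 3)*(y + 4)*(y^2 - 9) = (y - 5)*(y - 3)*(y + 3)*(y + 4)*(y + 3)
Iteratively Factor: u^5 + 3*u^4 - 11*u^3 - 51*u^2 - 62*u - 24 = (u + 3)*(u^4 - 11*u^2 - 18*u - 8) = (u + 1)*(u + 3)*(u^3 - u^2 - 10*u - 8) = (u + 1)*(u + 2)*(u + 3)*(u^2 - 3*u - 4) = (u + 1)^2*(u + 2)*(u + 3)*(u - 4)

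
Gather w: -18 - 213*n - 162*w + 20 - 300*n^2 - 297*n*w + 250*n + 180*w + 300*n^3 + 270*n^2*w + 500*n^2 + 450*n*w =300*n^3 + 200*n^2 + 37*n + w*(270*n^2 + 153*n + 18) + 2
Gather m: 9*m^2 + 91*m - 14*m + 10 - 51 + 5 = 9*m^2 + 77*m - 36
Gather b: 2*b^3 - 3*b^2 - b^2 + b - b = 2*b^3 - 4*b^2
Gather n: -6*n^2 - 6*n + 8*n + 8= -6*n^2 + 2*n + 8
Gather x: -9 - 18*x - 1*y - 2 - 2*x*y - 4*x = x*(-2*y - 22) - y - 11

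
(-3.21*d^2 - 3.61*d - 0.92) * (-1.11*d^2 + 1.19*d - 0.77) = 3.5631*d^4 + 0.187200000000001*d^3 - 0.802999999999999*d^2 + 1.6849*d + 0.7084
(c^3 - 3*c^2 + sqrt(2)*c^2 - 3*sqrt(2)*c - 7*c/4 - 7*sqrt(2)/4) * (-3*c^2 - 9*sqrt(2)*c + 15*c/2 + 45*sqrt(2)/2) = -3*c^5 - 12*sqrt(2)*c^4 + 33*c^4/2 - 141*c^3/4 + 66*sqrt(2)*c^3 - 69*sqrt(2)*c^2 + 687*c^2/8 - 207*c/2 - 105*sqrt(2)*c/2 - 315/4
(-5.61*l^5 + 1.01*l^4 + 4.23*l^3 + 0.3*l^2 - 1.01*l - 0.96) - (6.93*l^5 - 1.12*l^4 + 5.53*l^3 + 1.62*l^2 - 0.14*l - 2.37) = -12.54*l^5 + 2.13*l^4 - 1.3*l^3 - 1.32*l^2 - 0.87*l + 1.41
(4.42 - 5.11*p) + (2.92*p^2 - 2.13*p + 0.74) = 2.92*p^2 - 7.24*p + 5.16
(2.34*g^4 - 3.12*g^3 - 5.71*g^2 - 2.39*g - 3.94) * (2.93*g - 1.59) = 6.8562*g^5 - 12.8622*g^4 - 11.7695*g^3 + 2.0762*g^2 - 7.7441*g + 6.2646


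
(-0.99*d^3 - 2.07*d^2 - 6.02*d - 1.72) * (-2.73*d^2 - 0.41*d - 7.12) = 2.7027*d^5 + 6.057*d^4 + 24.3321*d^3 + 21.9022*d^2 + 43.5676*d + 12.2464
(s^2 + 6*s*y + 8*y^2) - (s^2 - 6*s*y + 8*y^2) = 12*s*y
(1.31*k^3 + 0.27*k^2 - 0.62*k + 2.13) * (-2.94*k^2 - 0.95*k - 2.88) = -3.8514*k^5 - 2.0383*k^4 - 2.2065*k^3 - 6.4508*k^2 - 0.2379*k - 6.1344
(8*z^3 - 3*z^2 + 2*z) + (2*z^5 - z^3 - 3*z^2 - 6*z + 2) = 2*z^5 + 7*z^3 - 6*z^2 - 4*z + 2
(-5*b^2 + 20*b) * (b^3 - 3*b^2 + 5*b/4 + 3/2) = -5*b^5 + 35*b^4 - 265*b^3/4 + 35*b^2/2 + 30*b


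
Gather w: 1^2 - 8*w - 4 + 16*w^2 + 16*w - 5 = 16*w^2 + 8*w - 8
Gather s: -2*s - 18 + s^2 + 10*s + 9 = s^2 + 8*s - 9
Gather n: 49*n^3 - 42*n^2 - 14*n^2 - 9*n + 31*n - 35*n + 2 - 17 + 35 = 49*n^3 - 56*n^2 - 13*n + 20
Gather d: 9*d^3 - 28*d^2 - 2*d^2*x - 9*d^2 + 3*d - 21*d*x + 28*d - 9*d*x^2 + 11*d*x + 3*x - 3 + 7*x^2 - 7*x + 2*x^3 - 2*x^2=9*d^3 + d^2*(-2*x - 37) + d*(-9*x^2 - 10*x + 31) + 2*x^3 + 5*x^2 - 4*x - 3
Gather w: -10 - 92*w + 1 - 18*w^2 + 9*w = -18*w^2 - 83*w - 9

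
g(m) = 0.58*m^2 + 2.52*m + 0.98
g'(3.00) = 6.00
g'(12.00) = 16.44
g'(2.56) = 5.49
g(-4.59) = 1.63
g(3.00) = 13.76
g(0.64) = 2.83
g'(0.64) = 3.26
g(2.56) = 11.23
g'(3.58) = 6.67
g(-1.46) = -1.46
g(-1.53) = -1.52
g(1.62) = 6.58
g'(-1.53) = 0.75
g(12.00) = 114.74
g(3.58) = 17.44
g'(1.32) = 4.05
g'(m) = 1.16*m + 2.52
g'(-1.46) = 0.83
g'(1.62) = 4.40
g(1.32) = 5.32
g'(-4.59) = -2.80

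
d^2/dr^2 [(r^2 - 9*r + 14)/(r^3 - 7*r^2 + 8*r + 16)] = 2*(r^4 - 19*r^3 + 81*r^2 - 257*r + 242)/(r^7 - 13*r^6 + 51*r^5 - 15*r^4 - 240*r^3 + 96*r^2 + 512*r + 256)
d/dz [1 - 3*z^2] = -6*z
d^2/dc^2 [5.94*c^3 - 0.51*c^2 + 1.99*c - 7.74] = 35.64*c - 1.02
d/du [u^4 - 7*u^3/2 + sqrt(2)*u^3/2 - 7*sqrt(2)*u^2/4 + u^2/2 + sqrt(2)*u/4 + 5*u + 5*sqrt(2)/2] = 4*u^3 - 21*u^2/2 + 3*sqrt(2)*u^2/2 - 7*sqrt(2)*u/2 + u + sqrt(2)/4 + 5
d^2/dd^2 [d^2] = 2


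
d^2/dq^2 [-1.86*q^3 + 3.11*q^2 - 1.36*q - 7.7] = 6.22 - 11.16*q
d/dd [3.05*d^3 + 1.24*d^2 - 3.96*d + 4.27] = 9.15*d^2 + 2.48*d - 3.96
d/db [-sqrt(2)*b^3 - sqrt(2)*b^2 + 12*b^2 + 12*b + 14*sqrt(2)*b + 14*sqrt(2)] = -3*sqrt(2)*b^2 - 2*sqrt(2)*b + 24*b + 12 + 14*sqrt(2)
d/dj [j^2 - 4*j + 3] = 2*j - 4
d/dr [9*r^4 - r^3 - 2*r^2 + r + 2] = 36*r^3 - 3*r^2 - 4*r + 1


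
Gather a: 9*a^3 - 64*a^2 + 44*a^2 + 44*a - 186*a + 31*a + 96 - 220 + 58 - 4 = 9*a^3 - 20*a^2 - 111*a - 70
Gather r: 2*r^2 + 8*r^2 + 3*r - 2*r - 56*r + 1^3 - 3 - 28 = 10*r^2 - 55*r - 30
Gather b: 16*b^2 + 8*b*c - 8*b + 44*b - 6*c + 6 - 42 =16*b^2 + b*(8*c + 36) - 6*c - 36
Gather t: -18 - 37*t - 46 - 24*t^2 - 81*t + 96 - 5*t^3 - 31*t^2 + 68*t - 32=-5*t^3 - 55*t^2 - 50*t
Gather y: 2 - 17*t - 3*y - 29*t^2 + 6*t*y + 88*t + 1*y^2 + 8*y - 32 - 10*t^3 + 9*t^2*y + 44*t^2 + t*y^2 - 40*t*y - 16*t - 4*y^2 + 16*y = -10*t^3 + 15*t^2 + 55*t + y^2*(t - 3) + y*(9*t^2 - 34*t + 21) - 30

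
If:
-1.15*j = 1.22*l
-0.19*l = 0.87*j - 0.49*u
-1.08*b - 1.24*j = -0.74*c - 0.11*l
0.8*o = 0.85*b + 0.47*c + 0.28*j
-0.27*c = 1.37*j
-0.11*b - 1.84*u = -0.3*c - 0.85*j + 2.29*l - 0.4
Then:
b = -3.21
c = -3.45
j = 0.68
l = -0.64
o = -5.20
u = 0.96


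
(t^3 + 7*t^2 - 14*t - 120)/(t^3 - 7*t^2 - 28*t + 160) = (t + 6)/(t - 8)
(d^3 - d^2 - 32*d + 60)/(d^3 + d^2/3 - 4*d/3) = 3*(d^3 - d^2 - 32*d + 60)/(d*(3*d^2 + d - 4))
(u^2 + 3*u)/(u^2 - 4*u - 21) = u/(u - 7)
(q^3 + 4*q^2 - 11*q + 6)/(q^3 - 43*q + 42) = (q^2 + 5*q - 6)/(q^2 + q - 42)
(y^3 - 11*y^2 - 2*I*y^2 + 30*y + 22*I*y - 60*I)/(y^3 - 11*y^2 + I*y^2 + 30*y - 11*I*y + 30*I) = (y - 2*I)/(y + I)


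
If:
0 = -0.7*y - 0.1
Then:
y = -0.14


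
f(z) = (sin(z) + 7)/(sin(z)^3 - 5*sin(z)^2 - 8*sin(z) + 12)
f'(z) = (sin(z) + 7)*(-3*sin(z)^2*cos(z) + 10*sin(z)*cos(z) + 8*cos(z))/(sin(z)^3 - 5*sin(z)^2 - 8*sin(z) + 12)^2 + cos(z)/(sin(z)^3 - 5*sin(z)^2 - 8*sin(z) + 12) = (-2*sin(z)^3 - 16*sin(z)^2 + 70*sin(z) + 68)*cos(z)/(sin(z)^3 - 5*sin(z)^2 - 8*sin(z) + 12)^2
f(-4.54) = 35.99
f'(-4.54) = -416.41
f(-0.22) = 0.50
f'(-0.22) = 0.28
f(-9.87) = 0.96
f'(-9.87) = -1.44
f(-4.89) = 33.91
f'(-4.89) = 380.75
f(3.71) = 0.44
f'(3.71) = -0.10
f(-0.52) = 0.44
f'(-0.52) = 0.12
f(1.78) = 24.47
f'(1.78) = -232.99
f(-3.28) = 0.66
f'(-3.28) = -0.66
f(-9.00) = 0.46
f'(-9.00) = -0.16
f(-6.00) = 0.77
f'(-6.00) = 0.94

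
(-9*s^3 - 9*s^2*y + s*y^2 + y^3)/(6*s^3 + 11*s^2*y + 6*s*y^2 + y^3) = (-3*s + y)/(2*s + y)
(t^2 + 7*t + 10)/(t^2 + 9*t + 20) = (t + 2)/(t + 4)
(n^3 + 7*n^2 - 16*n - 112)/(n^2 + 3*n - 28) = n + 4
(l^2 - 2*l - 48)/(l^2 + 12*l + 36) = (l - 8)/(l + 6)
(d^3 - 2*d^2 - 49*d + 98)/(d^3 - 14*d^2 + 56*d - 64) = (d^2 - 49)/(d^2 - 12*d + 32)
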